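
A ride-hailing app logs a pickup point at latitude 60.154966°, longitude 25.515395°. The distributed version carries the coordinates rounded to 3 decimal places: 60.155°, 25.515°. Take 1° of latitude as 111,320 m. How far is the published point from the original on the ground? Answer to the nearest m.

22 m

The latitude changed by -0.000034° and the longitude by +0.000395°.
North–south shift: -0.000034 × 111320 = -3.78488 m.
East–west at this latitude: 0.000395° × 111320 × cos 60.155° ≈ 0.000395 × 55399 = 21.8826 m.
Distance: √(3.78488² + 21.8826²) ≈ 22.2075 m.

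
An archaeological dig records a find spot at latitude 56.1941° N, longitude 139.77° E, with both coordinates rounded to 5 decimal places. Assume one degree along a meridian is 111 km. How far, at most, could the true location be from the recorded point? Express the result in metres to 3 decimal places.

0.635 metres

Rounding to 5 decimal places leaves each coordinate within ±5e-06° of the true value.
North–south component: 5e-06° × 111000 = 0.555 m.
E–W at 56.1941°: 5e-06° × 111000 × cos 56.1941° = 5e-06 × 111000 × 0.5564 ≈ 0.308792 m.
Worst case both components are at the extreme and orthogonal: √(0.555² + 0.308792²) ≈ 0.63512 m.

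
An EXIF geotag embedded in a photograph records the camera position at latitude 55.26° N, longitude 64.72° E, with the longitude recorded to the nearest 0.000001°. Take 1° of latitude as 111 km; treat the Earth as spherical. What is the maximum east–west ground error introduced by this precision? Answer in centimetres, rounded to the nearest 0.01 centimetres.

Rounding to 6 decimal places leaves the longitude within ±5e-07° of the true value.
Parallels shrink by cos φ, so at 55.26° a degree of longitude is 111000 × 0.5699 ≈ 63253.7 m.
East–west error: 5e-07° × 63253.7 m/° ≈ 0.0316269 m.
That is 0.0316269 m = 3.1627 cm.

3.16 centimetres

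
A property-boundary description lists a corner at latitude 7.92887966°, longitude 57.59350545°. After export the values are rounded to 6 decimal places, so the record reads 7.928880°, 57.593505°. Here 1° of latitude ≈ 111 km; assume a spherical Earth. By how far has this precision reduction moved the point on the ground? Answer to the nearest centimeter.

Δlat = 7.92887966 − 7.928880 = -0.00000034°; Δlon = 57.59350545 − 57.593505 = +0.00000045°.
North–south shift: -0.00000034 × 111000 = -0.03774 m.
E–W at 7.92888°: 0.00000045° × 111000 × cos 7.92888° = 0.00000045 × 111000 × 0.9904 ≈ 0.0494725 m.
Distance: √(0.03774² + 0.0494725²) ≈ 0.0622241 m.
That is 0.0622241 m = 6.2224 cm.

6 centimeters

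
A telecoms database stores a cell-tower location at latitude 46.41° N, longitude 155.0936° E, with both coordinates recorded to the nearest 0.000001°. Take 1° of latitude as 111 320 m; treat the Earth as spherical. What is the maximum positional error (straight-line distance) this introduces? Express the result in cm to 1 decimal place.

6.8 cm

Rounding to 6 decimal places leaves each coordinate within ±5e-07° of the true value.
North–south component: 5e-07° × 111320 = 0.05566 m.
East–west component at 46.41°: 5e-07° × 111320 × cos 46.41° ≈ 5e-07 × 76754.4 ≈ 0.0383772 m.
The two errors are perpendicular, so the maximum displacement is √(0.05566² + 0.0383772²) ≈ 0.067608 m.
That is 0.067608 m = 6.7608 cm.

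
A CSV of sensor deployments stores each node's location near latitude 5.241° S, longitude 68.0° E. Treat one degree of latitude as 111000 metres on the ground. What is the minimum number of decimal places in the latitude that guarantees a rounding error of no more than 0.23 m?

One degree of latitude covers 111000 m.
With N decimal places the half-ulp bound is 0.5·10⁻ᴺ°, or 0.5·10⁻ᴺ × 111000 m on the ground.
Need 0.5 × 111000 × 10⁻ᴺ ≤ 0.23 → 10⁻ᴺ ≤ 4.144e-06, so N ≥ 5.38.
At 5 places the error can reach 0.555 m, but 6 places keeps it to 0.0555 m.

6 decimal places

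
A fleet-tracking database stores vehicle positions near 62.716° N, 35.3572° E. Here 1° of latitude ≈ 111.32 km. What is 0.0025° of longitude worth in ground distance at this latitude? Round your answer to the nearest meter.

One degree of longitude here spans 111320 × cos 62.716° = 111320 × 0.4584 ≈ 51029.2 m; 0.0025° of that is 127.573 m.

128 meters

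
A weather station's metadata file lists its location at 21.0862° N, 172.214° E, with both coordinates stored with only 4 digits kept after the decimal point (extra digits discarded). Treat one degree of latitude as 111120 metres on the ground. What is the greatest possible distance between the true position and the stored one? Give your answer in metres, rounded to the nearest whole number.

15 metres

Truncating at 4 decimal places can drop up to a full unit in the last place, so each coordinate may be off by as much as 0.0001°.
Latitude error → 0.0001 × 111120 = 11.112 m along the meridian.
Longitude error → 0.0001 × 111120 × cos 21.0862° = 0.0001 × 111120 × 0.9330 ≈ 10.3679 m.
The two errors are perpendicular, so the maximum displacement is √(11.112² + 10.3679²) ≈ 15.1977 m.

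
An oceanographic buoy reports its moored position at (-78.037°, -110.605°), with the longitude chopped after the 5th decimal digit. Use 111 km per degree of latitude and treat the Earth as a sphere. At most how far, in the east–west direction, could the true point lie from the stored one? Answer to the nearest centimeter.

Truncating at 5 decimal places can drop up to a full unit in the last place, so the longitude may be off by as much as 1e-05°.
At latitude 78.037° a degree of longitude spans 111000 m × cos 78.037° = 111000 × 0.2073 ≈ 23008.1 m.
East–west error: 1e-05° × 23008.1 m/° ≈ 0.230081 m.
That is 0.230081 m = 23.008 cm.

23 centimeters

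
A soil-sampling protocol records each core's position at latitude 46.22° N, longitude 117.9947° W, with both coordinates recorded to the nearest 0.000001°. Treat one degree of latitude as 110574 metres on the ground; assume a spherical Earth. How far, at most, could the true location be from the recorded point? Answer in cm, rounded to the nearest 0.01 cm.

6.72 cm

Rounding to 6 decimal places leaves each coordinate within ±5e-07° of the true value.
North–south component: 5e-07° × 110574 = 0.055287 m.
Longitude error → 5e-07 × 110574 × cos 46.22° = 5e-07 × 110574 × 0.6919 ≈ 0.0382526 m.
Worst case both components are at the extreme and orthogonal: √(0.055287² + 0.0382526²) ≈ 0.0672303 m.
That is 0.0672303 m = 6.723 cm.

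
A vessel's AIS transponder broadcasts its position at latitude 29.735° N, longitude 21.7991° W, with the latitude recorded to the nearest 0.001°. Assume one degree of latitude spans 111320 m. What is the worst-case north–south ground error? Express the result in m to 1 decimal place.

Rounding to 3 decimal places leaves the latitude within ±0.0005° of the true value.
So the N–S error is at most 0.0005 × 111320 = 55.66 m.

55.7 m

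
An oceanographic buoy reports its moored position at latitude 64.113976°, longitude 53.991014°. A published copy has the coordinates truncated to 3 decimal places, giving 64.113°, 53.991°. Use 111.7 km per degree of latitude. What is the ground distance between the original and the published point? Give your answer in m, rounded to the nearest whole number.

109 m

Δlat = 64.113976 − 64.113 = +0.000976°; Δlon = 53.991014 − 53.991 = +0.000014°.
N–S: 0.000976° × 111700 m/° = 109.019 m.
East–west at this latitude: 0.000014° × 111700 × cos 64.113° ≈ 0.000014 × 48768 = 0.682751 m.
Distance: √(109.019² + 0.682751²) ≈ 109.021 m.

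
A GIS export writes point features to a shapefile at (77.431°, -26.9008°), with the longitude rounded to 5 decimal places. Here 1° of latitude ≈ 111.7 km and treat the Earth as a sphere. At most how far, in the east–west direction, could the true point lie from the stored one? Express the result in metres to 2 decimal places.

0.12 metres

Rounding to 5 decimal places leaves the longitude within ±5e-06° of the true value.
One degree of longitude at 77.431° is 111700 × cos 77.431° ≈ 111700 × 0.2176 = 24307.6 m.
East–west error: 5e-06° × 24307.6 m/° ≈ 0.121538 m.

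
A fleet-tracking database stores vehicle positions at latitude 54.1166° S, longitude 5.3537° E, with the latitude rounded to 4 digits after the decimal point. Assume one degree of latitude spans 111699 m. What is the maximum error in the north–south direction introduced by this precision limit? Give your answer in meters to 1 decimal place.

Rounding to 4 decimal places leaves the latitude within ±5e-05° of the true value.
Along the meridian that is 5e-05° × 111699 m/° = 5.58495 m.

5.6 meters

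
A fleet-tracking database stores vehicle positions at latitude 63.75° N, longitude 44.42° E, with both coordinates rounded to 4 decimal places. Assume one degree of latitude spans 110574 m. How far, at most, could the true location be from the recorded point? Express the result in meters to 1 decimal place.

Rounding to 4 decimal places leaves each coordinate within ±5e-05° of the true value.
Latitude error → 5e-05 × 110574 = 5.5287 m along the meridian.
E–W at 63.75°: 5e-05° × 110574 × cos 63.75° = 5e-05 × 110574 × 0.4423 ≈ 2.44528 m.
Worst case both components are at the extreme and orthogonal: √(5.5287² + 2.44528²) ≈ 6.04532 m.

6.0 meters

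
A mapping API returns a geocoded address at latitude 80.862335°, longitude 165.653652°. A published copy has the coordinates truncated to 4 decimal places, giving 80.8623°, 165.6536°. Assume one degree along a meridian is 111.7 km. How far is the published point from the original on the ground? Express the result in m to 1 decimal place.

Δlat = 80.862335 − 80.8623 = +0.000035°; Δlon = 165.653652 − 165.6536 = +0.000052°.
N–S: 0.000035° × 111700 m/° = 3.9095 m.
E–W at 80.8623°: 0.000052° × 111700 × cos 80.8623° = 0.000052 × 111700 × 0.1588 ≈ 0.922419 m.
Distance: √(3.9095² + 0.922419²) ≈ 4.01685 m.

4.0 m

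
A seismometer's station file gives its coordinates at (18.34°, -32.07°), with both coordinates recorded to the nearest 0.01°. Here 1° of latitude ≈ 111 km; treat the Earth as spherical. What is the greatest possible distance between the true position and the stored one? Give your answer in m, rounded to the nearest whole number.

765 m

Rounding to 2 decimal places leaves each coordinate within ±0.005° of the true value.
N–S: 0.005° × 111000 m/° = 555 m.
E–W at 18.34°: 0.005° × 111000 × cos 18.34° = 0.005 × 111000 × 0.9492 ≈ 526.809 m.
Combining orthogonally: (555² + 526.809²)^½ ≈ 765.214 m.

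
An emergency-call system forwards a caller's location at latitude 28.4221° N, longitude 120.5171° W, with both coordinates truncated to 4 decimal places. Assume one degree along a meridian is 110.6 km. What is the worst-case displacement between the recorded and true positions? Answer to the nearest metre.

Truncating at 4 decimal places can drop up to a full unit in the last place, so each coordinate may be off by as much as 0.0001°.
Latitude error → 0.0001 × 110600 = 11.06 m along the meridian.
East–west component at 28.4221°: 0.0001° × 110600 × cos 28.4221° ≈ 0.0001 × 97268.8 ≈ 9.72688 m.
The two errors are perpendicular, so the maximum displacement is √(11.06² + 9.72688²) ≈ 14.7287 m.

15 metres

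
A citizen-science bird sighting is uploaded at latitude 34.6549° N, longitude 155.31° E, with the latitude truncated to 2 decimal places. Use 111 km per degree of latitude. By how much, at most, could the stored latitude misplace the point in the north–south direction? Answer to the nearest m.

1110 m

Truncating at 2 decimal places can drop up to a full unit in the last place, so the latitude may be off by as much as 0.01°.
So the N–S error is at most 0.01 × 111000 = 1110 m.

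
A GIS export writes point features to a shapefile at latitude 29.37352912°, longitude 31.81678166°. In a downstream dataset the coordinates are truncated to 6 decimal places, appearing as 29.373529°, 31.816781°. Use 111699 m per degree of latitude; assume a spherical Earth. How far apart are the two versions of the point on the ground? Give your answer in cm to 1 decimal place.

Δlat = 29.37352912 − 29.373529 = +0.00000012°; Δlon = 31.81678166 − 31.816781 = +0.00000066°.
North–south shift: 0.00000012 × 111699 = 0.0134039 m.
E–W at 29.3735°: 0.00000066° × 111699 × cos 29.3735° = 0.00000066 × 111699 × 0.8714 ≈ 0.0642438 m.
Hypotenuse of the two orthogonal shifts: √(0.0134039² + 0.0642438²) = 0.0656272 m.
That is 0.0656272 m = 6.5627 cm.

6.6 cm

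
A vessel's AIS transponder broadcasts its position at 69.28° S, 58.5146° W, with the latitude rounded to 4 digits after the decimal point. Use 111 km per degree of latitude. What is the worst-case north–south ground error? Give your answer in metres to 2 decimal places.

Rounding to 4 decimal places leaves the latitude within ±5e-05° of the true value.
Along the meridian that is 5e-05° × 111000 m/° = 5.55 m.

5.55 metres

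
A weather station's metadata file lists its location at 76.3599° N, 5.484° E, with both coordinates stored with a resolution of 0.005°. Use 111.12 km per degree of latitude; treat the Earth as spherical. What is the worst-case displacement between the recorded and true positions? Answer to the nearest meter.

With a 0.005° grid the true value lies within half a step, ±0.005°/2 = ±0.0025°, of the stored one.
North–south component: 0.0025° × 111120 = 277.8 m.
Longitude error → 0.0025 × 111120 × cos 76.3599° = 0.0025 × 111120 × 0.2358 ≈ 65.5114 m.
The two errors are perpendicular, so the maximum displacement is √(277.8² + 65.5114²) ≈ 285.42 m.

285 meters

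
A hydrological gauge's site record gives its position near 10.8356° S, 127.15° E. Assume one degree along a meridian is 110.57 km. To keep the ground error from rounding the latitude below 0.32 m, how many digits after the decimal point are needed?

One degree of latitude covers 110570 m.
Rounding to N decimal places gives at most 0.5 × 10⁻ᴺ degrees of error, i.e. 0.5 × 10⁻ᴺ × 110570 m.
Need 0.5 × 110570 × 10⁻ᴺ ≤ 0.32 → 10⁻ᴺ ≤ 5.788e-06, so N ≥ 5.24.
At 5 places the error can reach 0.553 m, but 6 places keeps it to 0.0553 m.

6 decimal places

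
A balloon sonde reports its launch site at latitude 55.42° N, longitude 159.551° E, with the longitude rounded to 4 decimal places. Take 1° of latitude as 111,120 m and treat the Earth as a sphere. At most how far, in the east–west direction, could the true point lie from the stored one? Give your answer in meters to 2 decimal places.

3.15 meters

Rounding to 4 decimal places leaves the longitude within ±5e-05° of the true value.
One degree of longitude at 55.42° is 111120 × cos 55.42° ≈ 111120 × 0.5676 = 63066.9 m.
Maximum E–W displacement: 5e-05 × 63066.9 = 3.15334 m.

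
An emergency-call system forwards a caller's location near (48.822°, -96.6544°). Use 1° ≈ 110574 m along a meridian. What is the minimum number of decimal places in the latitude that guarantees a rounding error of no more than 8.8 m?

4 decimal places

One degree of latitude covers 110574 m.
N decimal places → at most half a unit in the last place, 0.5 × 10⁻ᴺ° = 110574/2 × 10⁻ᴺ m.
Need 0.5 × 110574 × 10⁻ᴺ ≤ 8.8 → 10⁻ᴺ ≤ 1.592e-04, so N ≥ 3.80.
So 4 decimal places suffice (5.53 m); 3 would allow up to 55.3 m.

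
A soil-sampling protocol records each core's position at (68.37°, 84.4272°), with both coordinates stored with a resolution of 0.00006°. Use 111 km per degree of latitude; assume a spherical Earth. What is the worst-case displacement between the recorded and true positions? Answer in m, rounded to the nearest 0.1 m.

3.5 m

With a 0.00006° grid the true value lies within half a step, ±0.00006°/2 = ±3e-05°, of the stored one.
North–south component: 3e-05° × 111000 = 3.33 m.
E–W at 68.37°: 3e-05° × 111000 × cos 68.37° = 3e-05 × 111000 × 0.3686 ≈ 1.22748 m.
The two errors are perpendicular, so the maximum displacement is √(3.33² + 1.22748²) ≈ 3.54903 m.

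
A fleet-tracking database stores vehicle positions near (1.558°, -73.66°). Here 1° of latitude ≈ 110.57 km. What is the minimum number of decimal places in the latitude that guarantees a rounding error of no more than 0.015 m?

7

One degree of latitude covers 110570 m.
Rounding to N decimal places gives at most 0.5 × 10⁻ᴺ degrees of error, i.e. 0.5 × 10⁻ᴺ × 110570 m.
Need 0.5 × 110570 × 10⁻ᴺ ≤ 0.015 → 10⁻ᴺ ≤ 2.713e-07, so N ≥ 6.57.
At 6 places the error can reach 0.0553 m, but 7 places keeps it to 0.00553 m.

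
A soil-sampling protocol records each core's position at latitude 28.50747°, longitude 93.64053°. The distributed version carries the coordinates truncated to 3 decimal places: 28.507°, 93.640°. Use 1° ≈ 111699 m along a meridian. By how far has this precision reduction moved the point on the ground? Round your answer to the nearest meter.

74 meters

The latitude changed by +0.00047° and the longitude by +0.00053°.
North–south shift: 0.00047 × 111699 = 52.4985 m.
East–west at this latitude: 0.00053° × 111699 × cos 28.507° ≈ 0.00053 × 98156.5 = 52.0229 m.
Combined displacement = (52.4985² + 52.0229²)^½ ≈ 73.9086 m.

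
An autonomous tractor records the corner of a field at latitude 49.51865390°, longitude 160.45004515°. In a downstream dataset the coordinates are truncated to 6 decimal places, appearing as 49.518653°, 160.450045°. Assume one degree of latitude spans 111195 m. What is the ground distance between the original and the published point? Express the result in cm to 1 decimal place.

10.1 cm

The latitude changed by +0.00000090° and the longitude by +0.00000015°.
North–south shift: 0.00000090 × 111195 = 0.100075 m.
E–W at 49.5187°: 0.00000015° × 111195 × cos 49.5187° = 0.00000015 × 111195 × 0.6492 ≈ 0.0108282 m.
Hypotenuse of the two orthogonal shifts: √(0.100075² + 0.0108282²) = 0.10066 m.
That is 0.10066 m = 10.066 cm.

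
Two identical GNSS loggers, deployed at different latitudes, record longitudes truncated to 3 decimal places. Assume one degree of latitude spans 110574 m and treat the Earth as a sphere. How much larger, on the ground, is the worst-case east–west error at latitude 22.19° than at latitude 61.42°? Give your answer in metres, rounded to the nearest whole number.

49 metres

Truncating at 3 decimal places can drop up to a full unit in the last place, so the longitude may be off by as much as 0.001°.
At 22.19°: 0.001° × 110574 × cos 22.19° = 0.001 × 110574 × 0.9259 ≈ 102.38 m.
Error at 61.42° = 0.001° × 110574 × cos 61.42° ≈ 110.57 × 0.4784 = 52.897 m.
So the lower-latitude error exceeds the higher by 102.38 − 52.897 = 49.488 m.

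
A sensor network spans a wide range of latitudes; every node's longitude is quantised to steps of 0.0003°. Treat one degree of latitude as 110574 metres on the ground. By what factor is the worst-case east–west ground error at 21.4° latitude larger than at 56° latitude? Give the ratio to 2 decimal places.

With a 0.0003° grid the true value lies within half a step, ±0.0003°/2 = ±0.00015°, of the stored one.
At 21.4°: 0.00015° × 110574 × cos 21.4° = 0.00015 × 110574 × 0.9311 ≈ 15.443 m.
Error at 56° = 0.00015° × 110574 × cos 56° ≈ 16.586 × 0.5592 = 9.2748 m.
Ratio: 15.443 / 9.2748 = cos 21.4° / cos 56° ≈ 1.6650.

1.66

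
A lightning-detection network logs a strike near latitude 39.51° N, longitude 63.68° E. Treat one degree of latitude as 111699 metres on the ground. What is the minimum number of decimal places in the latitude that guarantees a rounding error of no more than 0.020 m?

7

One degree of latitude covers 111699 m.
With N decimal places the half-ulp bound is 0.5·10⁻ᴺ°, or 0.5·10⁻ᴺ × 111699 m on the ground.
Setting 55849.5 × 10⁻ᴺ ≤ 0.020 gives 10ᴺ ≥ 2.792e+06, i.e. N ≥ 6.45.
So 7 decimal places suffice (0.00558 m); 6 would allow up to 0.0558 m.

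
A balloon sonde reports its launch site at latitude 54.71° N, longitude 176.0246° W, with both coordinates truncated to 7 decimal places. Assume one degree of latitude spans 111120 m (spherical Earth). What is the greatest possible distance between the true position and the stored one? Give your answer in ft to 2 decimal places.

0.04 ft

Truncating at 7 decimal places can drop up to a full unit in the last place, so each coordinate may be off by as much as 1e-07°.
Latitude error → 1e-07 × 111120 = 0.011112 m along the meridian.
Longitude error → 1e-07 × 111120 × cos 54.71° = 1e-07 × 111120 × 0.5777 ≈ 0.00641957 m.
Combining orthogonally: (0.011112² + 0.00641957²)^½ ≈ 0.0128331 m.
In feet: 0.0128331 m ÷ 0.3048 ≈ 0.042103 ft.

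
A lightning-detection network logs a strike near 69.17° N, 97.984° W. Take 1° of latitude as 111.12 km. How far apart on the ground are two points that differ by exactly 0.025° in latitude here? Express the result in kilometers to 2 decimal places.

2.78 kilometers

Along a meridian 0.025° is 0.025 × 111120 = 2778 m.
That is 2778 m = 2.778 km.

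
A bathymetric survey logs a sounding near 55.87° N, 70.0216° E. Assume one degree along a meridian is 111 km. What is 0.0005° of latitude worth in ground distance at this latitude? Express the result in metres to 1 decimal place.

Along a meridian 0.0005° is 0.0005 × 111000 = 55.5 m.

55.5 metres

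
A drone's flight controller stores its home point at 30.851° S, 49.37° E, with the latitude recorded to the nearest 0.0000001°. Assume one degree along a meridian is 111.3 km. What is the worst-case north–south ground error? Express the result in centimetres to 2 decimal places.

0.56 centimetres

Rounding to 7 decimal places leaves the latitude within ±5e-08° of the true value.
Along the meridian that is 5e-08° × 111300 m/° = 0.005565 m.
That is 0.005565 m = 0.5565 cm.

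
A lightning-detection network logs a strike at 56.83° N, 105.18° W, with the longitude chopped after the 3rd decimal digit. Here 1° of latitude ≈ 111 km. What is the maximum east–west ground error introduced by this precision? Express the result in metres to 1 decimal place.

Truncating at 3 decimal places can drop up to a full unit in the last place, so the longitude may be off by as much as 0.001°.
At latitude 56.83° a degree of longitude spans 111000 m × cos 56.83° = 111000 × 0.5471 ≈ 60730.9 m.
East–west error: 0.001° × 60730.9 m/° ≈ 60.7309 m.

60.7 metres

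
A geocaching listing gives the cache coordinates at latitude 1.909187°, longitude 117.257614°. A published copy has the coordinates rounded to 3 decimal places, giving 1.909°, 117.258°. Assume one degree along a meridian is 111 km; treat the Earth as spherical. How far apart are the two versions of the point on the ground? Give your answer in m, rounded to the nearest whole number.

The latitude changed by +0.000187° and the longitude by -0.000386°.
N–S: 0.000187° × 111000 m/° = 20.757 m.
East–west at this latitude: -0.000386° × 111000 × cos 1.909° ≈ -0.000386 × 110938 = -42.8222 m.
Distance: √(20.757² + 42.8222²) ≈ 47.5878 m.

48 m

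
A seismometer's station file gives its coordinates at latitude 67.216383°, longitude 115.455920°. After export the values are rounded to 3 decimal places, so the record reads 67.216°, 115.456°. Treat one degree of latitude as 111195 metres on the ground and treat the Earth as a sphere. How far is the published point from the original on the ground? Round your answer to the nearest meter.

43 meters

The latitude changed by +0.000383° and the longitude by -0.000080°.
N–S: 0.000383° × 111195 m/° = 42.5877 m.
East–west at this latitude: -0.000080° × 111195 × cos 67.216° ≈ -0.000080 × 43061.2 = -3.44489 m.
Hypotenuse of the two orthogonal shifts: √(42.5877² + 3.44489²) = 42.7268 m.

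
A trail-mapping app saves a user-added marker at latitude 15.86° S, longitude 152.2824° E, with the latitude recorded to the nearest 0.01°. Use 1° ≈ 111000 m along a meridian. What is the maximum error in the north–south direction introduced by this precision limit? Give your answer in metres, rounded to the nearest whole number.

555 metres

Rounding to 2 decimal places leaves the latitude within ±0.005° of the true value.
Along the meridian that is 0.005° × 111000 m/° = 555 m.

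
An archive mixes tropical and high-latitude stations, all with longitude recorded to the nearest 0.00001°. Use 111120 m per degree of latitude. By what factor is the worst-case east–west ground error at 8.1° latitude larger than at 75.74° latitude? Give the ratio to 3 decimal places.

4.019

Rounding to 5 decimal places leaves the longitude within ±5e-06° of the true value.
Error at 8.1° = 5e-06° × 111120 × cos 8.1° ≈ 0.5556 × 0.9900 = 0.55006 m.
At 75.74°: 5e-06° × 111120 × cos 75.74° = 5e-06 × 111120 × 0.2463 ≈ 0.13686 m.
The ratio reduces to cos 8.1° / cos 75.74° = 0.9900/0.2463 ≈ 4.0192.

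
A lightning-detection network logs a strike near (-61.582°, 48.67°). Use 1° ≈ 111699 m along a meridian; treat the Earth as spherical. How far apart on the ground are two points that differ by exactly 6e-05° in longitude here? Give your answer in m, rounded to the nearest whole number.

3 m

6e-05° of longitude at 61.582° is 6e-05 × 111699 × cos 61.582° ≈ 6e-05 × 53157.6 = 3.18946 m.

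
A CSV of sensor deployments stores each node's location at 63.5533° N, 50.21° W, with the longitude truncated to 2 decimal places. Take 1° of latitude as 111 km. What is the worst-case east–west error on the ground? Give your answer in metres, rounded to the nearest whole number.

Truncating at 2 decimal places can drop up to a full unit in the last place, so the longitude may be off by as much as 0.01°.
One degree of longitude at 63.5533° is 111000 × cos 63.5533° ≈ 111000 × 0.4454 = 49435.5 m.
Maximum E–W displacement: 0.01 × 49435.5 = 494.355 m.

494 metres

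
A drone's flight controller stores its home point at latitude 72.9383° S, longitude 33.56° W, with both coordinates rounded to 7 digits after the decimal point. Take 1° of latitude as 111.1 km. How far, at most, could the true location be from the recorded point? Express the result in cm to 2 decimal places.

0.58 cm

Rounding to 7 decimal places leaves each coordinate within ±5e-08° of the true value.
N–S: 5e-08° × 111100 m/° = 0.005555 m.
East–west component at 72.9383°: 5e-08° × 111100 × cos 72.9383° ≈ 5e-08 × 32596.9 ≈ 0.00162984 m.
Combining orthogonally: (0.005555² + 0.00162984²)^½ ≈ 0.00578916 m.
That is 0.00578916 m = 0.57892 cm.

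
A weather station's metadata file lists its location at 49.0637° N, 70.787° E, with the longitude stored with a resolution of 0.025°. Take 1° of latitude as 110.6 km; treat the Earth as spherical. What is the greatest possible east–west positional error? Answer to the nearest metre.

With a 0.025° grid the true value lies within half a step, ±0.025°/2 = ±0.0125°, of the stored one.
One degree of longitude at 49.0637° is 110600 × cos 49.0637° ≈ 110600 × 0.6552 = 72467.3 m.
East–west error: 0.0125° × 72467.3 m/° ≈ 905.841 m.

906 metres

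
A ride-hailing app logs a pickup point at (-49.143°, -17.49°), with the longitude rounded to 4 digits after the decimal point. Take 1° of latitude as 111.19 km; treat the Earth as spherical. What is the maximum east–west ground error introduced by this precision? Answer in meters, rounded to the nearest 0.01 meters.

Rounding to 4 decimal places leaves the longitude within ±5e-05° of the true value.
Parallels shrink by cos φ, so at 49.143° a degree of longitude is 111190 × 0.6542 ≈ 72737.5 m.
So at most 5e-05° × 72737.5 ≈ 3.63688 m east–west.

3.64 meters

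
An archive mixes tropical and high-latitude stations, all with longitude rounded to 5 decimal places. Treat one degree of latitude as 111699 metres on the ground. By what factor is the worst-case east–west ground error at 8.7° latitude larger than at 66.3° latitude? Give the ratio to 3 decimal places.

2.459

Rounding to 5 decimal places leaves the longitude within ±5e-06° of the true value.
At 8.7°: 5e-06° × 111699 × cos 8.7° = 5e-06 × 111699 × 0.9885 ≈ 0.55207 m.
Error at 66.3° = 5e-06° × 111699 × cos 66.3° ≈ 0.5585 × 0.4019 = 0.22449 m.
The ratio reduces to cos 8.7° / cos 66.3° = 0.9885/0.4019 ≈ 2.4593.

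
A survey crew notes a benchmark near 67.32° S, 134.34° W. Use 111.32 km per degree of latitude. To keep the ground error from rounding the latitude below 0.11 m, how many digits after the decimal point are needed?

6

One degree of latitude covers 111320 m.
Rounding to N decimal places gives at most 0.5 × 10⁻ᴺ degrees of error, i.e. 0.5 × 10⁻ᴺ × 111320 m.
Setting 55660 × 10⁻ᴺ ≤ 0.11 gives 10ᴺ ≥ 5.06e+05, i.e. N ≥ 5.70.
So 6 decimal places suffice (0.0557 m); 5 would allow up to 0.557 m.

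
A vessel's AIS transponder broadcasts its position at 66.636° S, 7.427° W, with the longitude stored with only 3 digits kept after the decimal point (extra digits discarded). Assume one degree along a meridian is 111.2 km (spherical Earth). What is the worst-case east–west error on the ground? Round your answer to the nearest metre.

Truncating at 3 decimal places can drop up to a full unit in the last place, so the longitude may be off by as much as 0.001°.
At latitude 66.636° a degree of longitude spans 111200 m × cos 66.636° = 111200 × 0.3966 ≈ 44098.7 m.
So at most 0.001° × 44098.7 ≈ 44.0987 m east–west.

44 metres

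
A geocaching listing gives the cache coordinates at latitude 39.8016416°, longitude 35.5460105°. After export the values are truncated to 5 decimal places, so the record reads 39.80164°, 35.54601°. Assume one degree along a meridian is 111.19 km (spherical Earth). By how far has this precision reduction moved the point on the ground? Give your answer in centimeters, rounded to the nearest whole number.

18 centimeters

The latitude changed by +0.0000016° and the longitude by +0.0000005°.
N–S: 0.0000016° × 111190 m/° = 0.177904 m.
E–W at 39.8016°: 0.0000005° × 111190 × cos 39.8016° = 0.0000005 × 111190 × 0.7683 ≈ 0.0427117 m.
Combined displacement = (0.177904² + 0.0427117²)^½ ≈ 0.182959 m.
That is 0.182959 m = 18.296 cm.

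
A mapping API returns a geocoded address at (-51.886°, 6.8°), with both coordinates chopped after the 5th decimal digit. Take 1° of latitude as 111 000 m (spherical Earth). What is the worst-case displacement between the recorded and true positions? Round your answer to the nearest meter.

Truncating at 5 decimal places can drop up to a full unit in the last place, so each coordinate may be off by as much as 1e-05°.
N–S: 1e-05° × 111000 m/° = 1.11 m.
East–west component at 51.886°: 1e-05° × 111000 × cos 51.886° ≈ 1e-05 × 68512.3 ≈ 0.685123 m.
Worst case both components are at the extreme and orthogonal: √(1.11² + 0.685123²) ≈ 1.30441 m.

1 meters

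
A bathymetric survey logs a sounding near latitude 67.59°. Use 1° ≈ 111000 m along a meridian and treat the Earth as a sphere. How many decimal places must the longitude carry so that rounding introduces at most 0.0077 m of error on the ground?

At 67.59° one degree of longitude covers 111000 × cos 67.59° ≈ 111000 × 0.3812 ≈ 42316.7 m.
With N decimal places the half-ulp bound is 0.5·10⁻ᴺ°, or 0.5·10⁻ᴺ × 42316.7 m on the ground.
Need 0.5 × 42316.7 × 10⁻ᴺ ≤ 0.0077 → 10⁻ᴺ ≤ 3.639e-07, so N ≥ 6.44.
At 6 places the error can reach 0.0212 m, but 7 places keeps it to 0.00212 m.

7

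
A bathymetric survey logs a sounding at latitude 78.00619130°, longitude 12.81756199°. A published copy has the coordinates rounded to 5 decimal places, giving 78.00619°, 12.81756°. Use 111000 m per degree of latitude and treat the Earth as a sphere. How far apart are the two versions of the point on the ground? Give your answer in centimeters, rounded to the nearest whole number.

Δlat = 78.00619130 − 78.00619 = +0.00000130°; Δlon = 12.81756199 − 12.81756 = +0.00000199°.
N–S: 0.00000130° × 111000 m/° = 0.1443 m.
E–W at 78.0062°: 0.00000199° × 111000 × cos 78.0062° = 0.00000199 × 111000 × 0.2078 ≈ 0.0459023 m.
Combined displacement = (0.1443² + 0.0459023²)^½ ≈ 0.151425 m.
That is 0.151425 m = 15.142 cm.

15 centimeters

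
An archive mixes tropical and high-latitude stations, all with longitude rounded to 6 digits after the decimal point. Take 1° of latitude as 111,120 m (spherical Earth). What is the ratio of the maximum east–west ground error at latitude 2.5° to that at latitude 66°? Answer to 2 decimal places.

2.46

Rounding to 6 decimal places leaves the longitude within ±5e-07° of the true value.
Error at 2.5° = 5e-07° × 111120 × cos 2.5° ≈ 0.05556 × 0.9990 = 0.055507 m.
At 66°: 5e-07° × 111120 × cos 66° = 5e-07 × 111120 × 0.4067 ≈ 0.022598 m.
Ratio: 0.055507 / 0.022598 = cos 2.5° / cos 66° ≈ 2.4563.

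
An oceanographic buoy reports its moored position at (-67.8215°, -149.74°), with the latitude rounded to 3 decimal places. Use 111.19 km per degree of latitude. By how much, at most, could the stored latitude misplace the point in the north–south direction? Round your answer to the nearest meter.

56 meters

Rounding to 3 decimal places leaves the latitude within ±0.0005° of the true value.
Along the meridian that is 0.0005° × 111190 m/° = 55.595 m.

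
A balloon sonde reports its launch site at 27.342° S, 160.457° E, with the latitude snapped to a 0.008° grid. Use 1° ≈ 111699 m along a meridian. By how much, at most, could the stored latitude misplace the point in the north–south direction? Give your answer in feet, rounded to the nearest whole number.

1466 feet

With a 0.008° grid the true value lies within half a step, ±0.008°/2 = ±0.004°, of the stored one.
Along the meridian that is 0.004° × 111699 m/° = 446.796 m.
Converting: 446.796 m × 3.2808 ft/m ≈ 1465.9 ft.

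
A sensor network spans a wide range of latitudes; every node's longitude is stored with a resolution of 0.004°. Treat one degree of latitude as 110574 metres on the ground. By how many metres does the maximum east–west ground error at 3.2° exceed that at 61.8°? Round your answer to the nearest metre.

116 metres

With a 0.004° grid the true value lies within half a step, ±0.004°/2 = ±0.002°, of the stored one.
Error at 3.2° = 0.002° × 110574 × cos 3.2° ≈ 221.15 × 0.9984 = 220.8 m.
At 61.8°: 0.002° × 110574 × cos 61.8° = 0.002 × 110574 × 0.4726 ≈ 104.5 m.
Difference: 220.8 − 104.5 = 116.3 m.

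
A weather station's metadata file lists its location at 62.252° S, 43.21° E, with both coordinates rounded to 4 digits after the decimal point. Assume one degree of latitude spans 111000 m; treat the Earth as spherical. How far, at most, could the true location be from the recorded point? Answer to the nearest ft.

20 ft

Rounding to 4 decimal places leaves each coordinate within ±5e-05° of the true value.
N–S: 5e-05° × 111000 m/° = 5.55 m.
East–west component at 62.252°: 5e-05° × 111000 × cos 62.252° ≈ 5e-05 × 51679.8 ≈ 2.58399 m.
Combining orthogonally: (5.55² + 2.58399²)^½ ≈ 6.12205 m.
Converting: 6.12205 m × 3.2808 ft/m ≈ 20.085 ft.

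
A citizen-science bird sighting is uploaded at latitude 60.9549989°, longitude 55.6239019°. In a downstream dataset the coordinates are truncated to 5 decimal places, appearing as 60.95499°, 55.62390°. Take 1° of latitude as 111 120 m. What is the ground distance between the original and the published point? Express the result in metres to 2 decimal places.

The latitude changed by +0.0000089° and the longitude by +0.0000019°.
North–south shift: 0.0000089 × 111120 = 0.988968 m.
East–west at this latitude: 0.0000019° × 111120 × cos 60.955° ≈ 0.0000019 × 53948.4 = 0.102502 m.
Hypotenuse of the two orthogonal shifts: √(0.988968² + 0.102502²) = 0.994266 m.

0.99 metres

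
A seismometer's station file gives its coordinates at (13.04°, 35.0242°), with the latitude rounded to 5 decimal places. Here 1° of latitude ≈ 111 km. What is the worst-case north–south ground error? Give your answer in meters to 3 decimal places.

Rounding to 5 decimal places leaves the latitude within ±5e-06° of the true value.
North–south distance: 5e-06° × 111000 m/° = 0.555 m.

0.555 meters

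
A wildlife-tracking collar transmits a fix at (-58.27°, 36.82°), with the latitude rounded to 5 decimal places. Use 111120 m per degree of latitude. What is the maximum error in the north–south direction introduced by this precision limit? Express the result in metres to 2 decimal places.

0.56 metres

Rounding to 5 decimal places leaves the latitude within ±5e-06° of the true value.
So the N–S error is at most 5e-06 × 111120 = 0.5556 m.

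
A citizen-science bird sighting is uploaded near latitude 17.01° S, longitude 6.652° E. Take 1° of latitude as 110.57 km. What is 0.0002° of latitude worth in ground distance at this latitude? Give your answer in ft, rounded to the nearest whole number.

73 ft

0.0002° × 110570 m/° = 22.114 m.
Converting: 22.114 m × 3.2808 ft/m ≈ 72.552 ft.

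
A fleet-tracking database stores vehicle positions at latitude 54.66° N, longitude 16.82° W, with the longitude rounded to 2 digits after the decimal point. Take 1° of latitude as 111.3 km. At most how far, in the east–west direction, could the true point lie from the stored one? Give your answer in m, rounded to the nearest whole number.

322 m

Rounding to 2 decimal places leaves the longitude within ±0.005° of the true value.
Parallels shrink by cos φ, so at 54.66° a degree of longitude is 111300 × 0.5784 ≈ 64379 m.
So at most 0.005° × 64379 ≈ 321.895 m east–west.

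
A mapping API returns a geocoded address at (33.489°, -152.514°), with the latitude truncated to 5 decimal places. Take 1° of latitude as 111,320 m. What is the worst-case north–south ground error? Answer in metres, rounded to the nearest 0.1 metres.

Truncating at 5 decimal places can drop up to a full unit in the last place, so the latitude may be off by as much as 1e-05°.
North–south distance: 1e-05° × 111320 m/° = 1.1132 m.

1.1 metres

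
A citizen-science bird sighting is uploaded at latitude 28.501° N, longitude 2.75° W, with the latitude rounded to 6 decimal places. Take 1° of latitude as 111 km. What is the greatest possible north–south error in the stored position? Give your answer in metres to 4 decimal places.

0.0555 metres

Rounding to 6 decimal places leaves the latitude within ±5e-07° of the true value.
So the N–S error is at most 5e-07 × 111000 = 0.0555 m.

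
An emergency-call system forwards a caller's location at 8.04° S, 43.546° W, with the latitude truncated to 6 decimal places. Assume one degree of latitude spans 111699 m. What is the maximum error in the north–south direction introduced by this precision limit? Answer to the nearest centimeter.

Truncating at 6 decimal places can drop up to a full unit in the last place, so the latitude may be off by as much as 1e-06°.
North–south distance: 1e-06° × 111699 m/° = 0.111699 m.
That is 0.111699 m = 11.17 cm.

11 centimeters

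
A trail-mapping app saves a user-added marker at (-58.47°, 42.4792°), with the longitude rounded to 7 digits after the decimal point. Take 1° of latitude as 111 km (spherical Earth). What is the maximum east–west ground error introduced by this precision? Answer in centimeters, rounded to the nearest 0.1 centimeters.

0.3 centimeters

Rounding to 7 decimal places leaves the longitude within ±5e-08° of the true value.
At latitude 58.47° a degree of longitude spans 111000 m × cos 58.47° = 111000 × 0.5229 ≈ 58046.9 m.
East–west error: 5e-08° × 58046.9 m/° ≈ 0.00290234 m.
That is 0.00290234 m = 0.29023 cm.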